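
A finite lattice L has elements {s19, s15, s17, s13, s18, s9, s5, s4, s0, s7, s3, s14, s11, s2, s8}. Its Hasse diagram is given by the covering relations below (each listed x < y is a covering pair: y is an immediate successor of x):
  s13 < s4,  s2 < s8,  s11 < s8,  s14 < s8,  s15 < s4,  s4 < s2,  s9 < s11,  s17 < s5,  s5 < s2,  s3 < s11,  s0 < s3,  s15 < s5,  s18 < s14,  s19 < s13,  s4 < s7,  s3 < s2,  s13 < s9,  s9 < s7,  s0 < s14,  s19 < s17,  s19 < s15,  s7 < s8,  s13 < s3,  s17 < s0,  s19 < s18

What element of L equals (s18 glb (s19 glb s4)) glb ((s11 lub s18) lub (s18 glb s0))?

s19 ∧ s4 = s19
s18 ∧ s19 = s19
s11 ∨ s18 = s8
s18 ∧ s0 = s19
s8 ∨ s19 = s8
s19 ∧ s8 = s19

s19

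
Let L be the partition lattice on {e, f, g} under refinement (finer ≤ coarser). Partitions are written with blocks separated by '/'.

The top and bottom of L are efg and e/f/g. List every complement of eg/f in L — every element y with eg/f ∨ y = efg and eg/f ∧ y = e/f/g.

Need y with eg/f ∨ y = efg and eg/f ∧ y = e/f/g.
Checking each element gives: e/fg, ef/g.

e/fg, ef/g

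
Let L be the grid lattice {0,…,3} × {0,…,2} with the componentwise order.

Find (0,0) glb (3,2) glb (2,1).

In a product of chains, the meet is componentwise min, giving (0,0).

(0,0)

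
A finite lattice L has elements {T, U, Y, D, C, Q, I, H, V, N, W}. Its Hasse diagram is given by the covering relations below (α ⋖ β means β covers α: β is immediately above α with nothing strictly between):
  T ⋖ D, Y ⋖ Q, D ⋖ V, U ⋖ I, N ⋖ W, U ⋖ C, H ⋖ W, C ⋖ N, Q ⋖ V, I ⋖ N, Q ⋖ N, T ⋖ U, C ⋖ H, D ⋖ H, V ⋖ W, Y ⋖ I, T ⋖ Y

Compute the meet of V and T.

T

Common lower bounds of {V, T}: T.
The greatest among these is T.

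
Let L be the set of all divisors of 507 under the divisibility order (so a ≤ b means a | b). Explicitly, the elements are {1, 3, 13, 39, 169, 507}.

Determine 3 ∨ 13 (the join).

39

In the divisibility order, the join is the least common multiple: lcm(3, 13) = 39.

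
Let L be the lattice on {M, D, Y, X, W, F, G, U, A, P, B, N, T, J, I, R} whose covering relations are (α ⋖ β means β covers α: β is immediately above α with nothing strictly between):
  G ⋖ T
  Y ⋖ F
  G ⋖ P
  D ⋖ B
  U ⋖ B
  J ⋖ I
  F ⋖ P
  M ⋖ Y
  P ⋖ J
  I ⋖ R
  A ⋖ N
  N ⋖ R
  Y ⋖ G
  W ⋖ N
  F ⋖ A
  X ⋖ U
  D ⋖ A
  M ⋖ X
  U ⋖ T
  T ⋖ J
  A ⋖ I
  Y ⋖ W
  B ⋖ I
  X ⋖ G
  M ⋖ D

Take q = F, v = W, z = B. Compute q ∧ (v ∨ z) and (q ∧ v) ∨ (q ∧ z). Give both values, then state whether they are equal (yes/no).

v ∨ z = R, so q ∧ (v ∨ z) = F ∧ R = F.
q ∧ v = Y and q ∧ z = M, so (q ∧ v) ∨ (q ∧ z) = Y ∨ M = Y.
Equal: no.

F; Y; no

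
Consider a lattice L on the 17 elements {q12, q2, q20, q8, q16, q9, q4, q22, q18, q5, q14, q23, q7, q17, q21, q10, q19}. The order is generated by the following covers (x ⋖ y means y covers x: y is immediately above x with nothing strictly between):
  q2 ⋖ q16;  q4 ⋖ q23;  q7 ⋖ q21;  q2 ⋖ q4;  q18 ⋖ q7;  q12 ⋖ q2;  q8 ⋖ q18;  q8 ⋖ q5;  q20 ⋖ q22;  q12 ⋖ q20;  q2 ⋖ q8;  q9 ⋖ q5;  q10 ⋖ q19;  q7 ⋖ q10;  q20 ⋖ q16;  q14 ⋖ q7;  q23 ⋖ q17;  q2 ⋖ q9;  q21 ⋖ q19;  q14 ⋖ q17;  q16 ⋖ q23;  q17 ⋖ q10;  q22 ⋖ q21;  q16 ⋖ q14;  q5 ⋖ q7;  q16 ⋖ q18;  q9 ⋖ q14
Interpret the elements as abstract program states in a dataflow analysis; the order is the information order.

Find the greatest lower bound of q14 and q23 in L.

Common lower bounds of {q14, q23}: q12, q16, q2, q20.
The greatest among these is q16.

q16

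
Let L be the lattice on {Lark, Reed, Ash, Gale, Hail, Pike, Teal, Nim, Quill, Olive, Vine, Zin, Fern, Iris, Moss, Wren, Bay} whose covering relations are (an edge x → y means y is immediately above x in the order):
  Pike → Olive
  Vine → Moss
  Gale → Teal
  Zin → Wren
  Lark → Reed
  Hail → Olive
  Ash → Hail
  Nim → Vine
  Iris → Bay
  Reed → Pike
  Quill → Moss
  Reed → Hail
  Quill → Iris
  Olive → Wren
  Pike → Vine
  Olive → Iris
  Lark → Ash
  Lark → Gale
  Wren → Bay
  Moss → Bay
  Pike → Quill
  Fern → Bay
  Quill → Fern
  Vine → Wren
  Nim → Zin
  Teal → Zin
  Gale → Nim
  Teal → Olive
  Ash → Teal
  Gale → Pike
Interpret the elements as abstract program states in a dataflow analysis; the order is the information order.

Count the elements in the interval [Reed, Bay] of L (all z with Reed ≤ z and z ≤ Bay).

The interval [Reed, Bay] = {Bay, Fern, Hail, Iris, Moss, Olive, Pike, Quill, Reed, Vine, Wren}, which has 11 elements.

11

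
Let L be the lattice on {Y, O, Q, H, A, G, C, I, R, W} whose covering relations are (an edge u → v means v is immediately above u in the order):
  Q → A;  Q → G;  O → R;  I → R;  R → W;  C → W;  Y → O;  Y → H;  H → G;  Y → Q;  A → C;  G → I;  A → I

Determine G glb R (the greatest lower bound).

G

Common lower bounds of {G, R}: G, H, Q, Y.
The greatest among these is G.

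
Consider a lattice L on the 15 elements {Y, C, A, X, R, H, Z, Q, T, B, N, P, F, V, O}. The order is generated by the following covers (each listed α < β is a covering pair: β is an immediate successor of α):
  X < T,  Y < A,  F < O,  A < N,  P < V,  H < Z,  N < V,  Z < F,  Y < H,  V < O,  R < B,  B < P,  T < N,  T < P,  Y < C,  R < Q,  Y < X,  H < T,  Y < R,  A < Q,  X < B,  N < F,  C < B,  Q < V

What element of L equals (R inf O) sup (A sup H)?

V

R ∧ O = R
A ∨ H = N
R ∨ N = V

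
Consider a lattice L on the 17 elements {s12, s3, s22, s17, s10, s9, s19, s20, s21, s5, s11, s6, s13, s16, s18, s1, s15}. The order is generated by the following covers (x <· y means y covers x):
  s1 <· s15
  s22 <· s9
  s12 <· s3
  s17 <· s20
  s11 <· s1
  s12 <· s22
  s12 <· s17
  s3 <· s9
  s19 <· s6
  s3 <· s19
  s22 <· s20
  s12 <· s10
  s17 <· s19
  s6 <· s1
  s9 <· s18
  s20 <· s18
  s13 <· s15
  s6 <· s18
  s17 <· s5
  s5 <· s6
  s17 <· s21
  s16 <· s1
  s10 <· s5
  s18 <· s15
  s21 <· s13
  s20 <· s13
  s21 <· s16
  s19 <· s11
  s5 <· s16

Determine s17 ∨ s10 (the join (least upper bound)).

s5

Common upper bounds of {s17, s10}: s1, s15, s16, s18, s5, s6.
The least among these is s5.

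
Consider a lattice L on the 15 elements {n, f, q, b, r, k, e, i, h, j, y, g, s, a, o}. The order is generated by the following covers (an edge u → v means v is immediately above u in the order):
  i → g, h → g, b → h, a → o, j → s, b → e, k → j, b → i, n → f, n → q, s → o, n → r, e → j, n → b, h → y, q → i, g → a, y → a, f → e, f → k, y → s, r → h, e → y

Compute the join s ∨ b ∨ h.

s

Common upper bounds of {s, b, h}: o, s.
The least among these is s.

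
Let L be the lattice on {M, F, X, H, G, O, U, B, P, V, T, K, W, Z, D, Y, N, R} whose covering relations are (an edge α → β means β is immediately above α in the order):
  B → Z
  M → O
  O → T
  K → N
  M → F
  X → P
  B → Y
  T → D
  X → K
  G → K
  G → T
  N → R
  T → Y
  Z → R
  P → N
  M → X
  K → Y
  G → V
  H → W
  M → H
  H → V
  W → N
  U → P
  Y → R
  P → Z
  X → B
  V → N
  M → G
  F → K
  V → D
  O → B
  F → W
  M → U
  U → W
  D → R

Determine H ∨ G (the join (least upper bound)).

V

Common upper bounds of {H, G}: D, N, R, V.
The least among these is V.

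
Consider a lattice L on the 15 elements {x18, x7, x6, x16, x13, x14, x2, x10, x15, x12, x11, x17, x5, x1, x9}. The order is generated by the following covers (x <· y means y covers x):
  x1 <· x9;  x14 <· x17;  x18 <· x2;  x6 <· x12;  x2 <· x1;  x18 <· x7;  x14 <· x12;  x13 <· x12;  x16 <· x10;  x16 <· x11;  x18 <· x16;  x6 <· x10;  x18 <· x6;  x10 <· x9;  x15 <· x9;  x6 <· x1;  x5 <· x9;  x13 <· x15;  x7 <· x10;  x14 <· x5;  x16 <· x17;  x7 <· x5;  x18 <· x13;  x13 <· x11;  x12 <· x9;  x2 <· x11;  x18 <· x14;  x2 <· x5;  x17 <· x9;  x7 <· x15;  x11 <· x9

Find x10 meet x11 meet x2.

x18

Common lower bounds of {x10, x11, x2}: x18.
The greatest among these is x18.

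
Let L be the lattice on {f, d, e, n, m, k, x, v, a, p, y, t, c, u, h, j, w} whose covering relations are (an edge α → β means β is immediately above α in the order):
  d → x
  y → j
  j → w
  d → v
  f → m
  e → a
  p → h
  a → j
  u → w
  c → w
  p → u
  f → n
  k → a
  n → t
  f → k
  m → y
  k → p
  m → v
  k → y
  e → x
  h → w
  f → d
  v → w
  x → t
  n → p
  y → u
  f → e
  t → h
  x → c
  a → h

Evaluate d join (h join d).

h

h ∨ d = h
d ∨ h = h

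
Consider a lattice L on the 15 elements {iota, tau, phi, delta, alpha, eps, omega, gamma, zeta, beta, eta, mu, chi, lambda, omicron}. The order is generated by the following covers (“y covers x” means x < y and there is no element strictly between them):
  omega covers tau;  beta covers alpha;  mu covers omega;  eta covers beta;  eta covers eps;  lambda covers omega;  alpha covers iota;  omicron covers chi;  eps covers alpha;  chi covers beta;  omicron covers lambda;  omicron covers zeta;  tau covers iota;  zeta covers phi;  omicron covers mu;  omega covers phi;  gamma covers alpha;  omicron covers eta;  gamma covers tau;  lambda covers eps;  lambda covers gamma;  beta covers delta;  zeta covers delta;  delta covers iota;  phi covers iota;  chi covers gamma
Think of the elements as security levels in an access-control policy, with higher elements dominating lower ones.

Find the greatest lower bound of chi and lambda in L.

gamma

Common lower bounds of {chi, lambda}: alpha, gamma, iota, tau.
The greatest among these is gamma.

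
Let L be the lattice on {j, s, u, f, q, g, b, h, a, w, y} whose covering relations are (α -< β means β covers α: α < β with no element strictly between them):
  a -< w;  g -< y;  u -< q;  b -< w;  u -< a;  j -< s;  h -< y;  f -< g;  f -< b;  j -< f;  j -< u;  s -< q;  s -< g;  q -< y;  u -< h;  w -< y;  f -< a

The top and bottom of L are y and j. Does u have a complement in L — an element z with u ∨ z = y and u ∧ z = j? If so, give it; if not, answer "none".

Need z with u ∨ z = y and u ∧ z = j.
Checking each element gives: g.

g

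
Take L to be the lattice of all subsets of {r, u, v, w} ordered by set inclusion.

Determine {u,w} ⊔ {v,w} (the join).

{u,v,w}

Common upper bounds of {{u,w}, {v,w}}: {r,u,v,w}, {u,v,w}.
The least among these is {u,v,w}.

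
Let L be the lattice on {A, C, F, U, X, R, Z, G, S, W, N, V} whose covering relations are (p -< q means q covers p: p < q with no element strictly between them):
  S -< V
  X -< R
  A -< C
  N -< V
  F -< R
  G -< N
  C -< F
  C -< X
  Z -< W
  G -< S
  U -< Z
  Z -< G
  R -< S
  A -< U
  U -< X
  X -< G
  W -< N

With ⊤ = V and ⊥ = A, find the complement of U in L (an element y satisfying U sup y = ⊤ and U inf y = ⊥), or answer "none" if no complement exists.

none

For every candidate y, either U ∨ y ≠ V or U ∧ y ≠ A; no complement exists.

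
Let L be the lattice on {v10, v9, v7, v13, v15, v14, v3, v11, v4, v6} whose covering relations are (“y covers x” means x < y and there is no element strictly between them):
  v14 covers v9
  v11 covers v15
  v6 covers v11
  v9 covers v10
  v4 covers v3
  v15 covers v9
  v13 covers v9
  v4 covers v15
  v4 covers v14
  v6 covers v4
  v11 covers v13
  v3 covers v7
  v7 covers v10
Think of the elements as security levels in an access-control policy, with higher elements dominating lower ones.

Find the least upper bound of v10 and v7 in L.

v7

Common upper bounds of {v10, v7}: v3, v4, v6, v7.
The least among these is v7.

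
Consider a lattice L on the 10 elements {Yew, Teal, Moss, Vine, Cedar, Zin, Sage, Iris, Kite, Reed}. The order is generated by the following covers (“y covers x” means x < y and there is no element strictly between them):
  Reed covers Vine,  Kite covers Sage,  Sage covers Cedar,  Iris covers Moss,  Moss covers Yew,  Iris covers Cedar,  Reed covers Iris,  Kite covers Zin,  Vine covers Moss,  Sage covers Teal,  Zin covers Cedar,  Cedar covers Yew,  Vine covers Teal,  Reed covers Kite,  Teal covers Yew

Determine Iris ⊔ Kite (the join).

Reed

Common upper bounds of {Iris, Kite}: Reed.
The least among these is Reed.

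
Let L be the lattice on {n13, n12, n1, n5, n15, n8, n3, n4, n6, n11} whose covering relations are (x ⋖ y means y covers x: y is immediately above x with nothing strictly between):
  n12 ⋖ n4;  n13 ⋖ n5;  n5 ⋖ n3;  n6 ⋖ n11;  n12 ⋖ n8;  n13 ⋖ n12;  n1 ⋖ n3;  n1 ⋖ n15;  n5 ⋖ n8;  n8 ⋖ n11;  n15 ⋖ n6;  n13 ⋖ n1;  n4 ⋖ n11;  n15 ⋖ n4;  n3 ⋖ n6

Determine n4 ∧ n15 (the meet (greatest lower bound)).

n15

Common lower bounds of {n4, n15}: n1, n13, n15.
The greatest among these is n15.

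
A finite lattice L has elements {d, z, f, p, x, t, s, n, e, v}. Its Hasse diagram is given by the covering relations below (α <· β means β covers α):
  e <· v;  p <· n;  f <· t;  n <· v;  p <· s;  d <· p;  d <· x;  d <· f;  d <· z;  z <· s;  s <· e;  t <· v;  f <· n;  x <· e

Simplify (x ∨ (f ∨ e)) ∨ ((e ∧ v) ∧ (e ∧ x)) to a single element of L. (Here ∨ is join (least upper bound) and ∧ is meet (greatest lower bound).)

v

f ∨ e = v
x ∨ v = v
e ∧ v = e
e ∧ x = x
e ∧ x = x
v ∨ x = v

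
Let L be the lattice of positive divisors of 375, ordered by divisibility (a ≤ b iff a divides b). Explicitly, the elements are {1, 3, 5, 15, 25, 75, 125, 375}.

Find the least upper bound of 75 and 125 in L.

Common upper bounds of {75, 125}: 375.
The least among these is 375.

375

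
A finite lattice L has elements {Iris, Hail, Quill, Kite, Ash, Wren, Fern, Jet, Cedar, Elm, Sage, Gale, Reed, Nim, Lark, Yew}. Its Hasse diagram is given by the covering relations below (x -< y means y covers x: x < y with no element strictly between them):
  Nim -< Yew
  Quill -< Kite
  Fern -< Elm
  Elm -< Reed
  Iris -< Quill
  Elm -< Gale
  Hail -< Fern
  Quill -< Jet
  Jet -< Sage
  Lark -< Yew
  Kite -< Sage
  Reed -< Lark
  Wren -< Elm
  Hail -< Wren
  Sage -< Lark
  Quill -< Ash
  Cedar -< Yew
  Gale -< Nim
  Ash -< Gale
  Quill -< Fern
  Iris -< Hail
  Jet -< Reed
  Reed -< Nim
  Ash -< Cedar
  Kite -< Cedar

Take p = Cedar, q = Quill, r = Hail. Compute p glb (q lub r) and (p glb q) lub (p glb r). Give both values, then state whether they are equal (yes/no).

Quill; Quill; yes

q lub r = Fern, so p glb (q lub r) = Cedar glb Fern = Quill.
p glb q = Quill and p glb r = Iris, so (p glb q) lub (p glb r) = Quill lub Iris = Quill.
Equal: yes.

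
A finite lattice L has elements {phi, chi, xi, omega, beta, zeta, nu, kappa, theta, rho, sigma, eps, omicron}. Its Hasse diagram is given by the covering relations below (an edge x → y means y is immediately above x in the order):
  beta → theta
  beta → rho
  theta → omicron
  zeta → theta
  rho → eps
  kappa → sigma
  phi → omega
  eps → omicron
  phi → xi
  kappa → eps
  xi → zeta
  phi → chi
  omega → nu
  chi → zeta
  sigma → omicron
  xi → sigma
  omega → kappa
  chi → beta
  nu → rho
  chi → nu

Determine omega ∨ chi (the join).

nu

Common upper bounds of {omega, chi}: eps, nu, omicron, rho.
The least among these is nu.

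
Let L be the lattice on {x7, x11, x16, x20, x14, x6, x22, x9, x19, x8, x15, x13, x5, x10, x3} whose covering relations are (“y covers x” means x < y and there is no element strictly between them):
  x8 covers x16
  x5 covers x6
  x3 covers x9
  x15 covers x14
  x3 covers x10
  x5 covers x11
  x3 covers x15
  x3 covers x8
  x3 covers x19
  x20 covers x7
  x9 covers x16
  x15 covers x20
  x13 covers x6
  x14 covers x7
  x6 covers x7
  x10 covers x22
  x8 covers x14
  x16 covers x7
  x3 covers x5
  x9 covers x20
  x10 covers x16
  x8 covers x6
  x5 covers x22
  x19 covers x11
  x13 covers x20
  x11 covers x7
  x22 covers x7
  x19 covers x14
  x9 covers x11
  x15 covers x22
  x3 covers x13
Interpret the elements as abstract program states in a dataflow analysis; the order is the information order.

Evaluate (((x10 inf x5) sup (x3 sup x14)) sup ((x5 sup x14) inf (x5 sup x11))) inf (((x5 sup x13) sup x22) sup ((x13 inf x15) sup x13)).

x3

x10 ∧ x5 = x22
x3 ∨ x14 = x3
x22 ∨ x3 = x3
x5 ∨ x14 = x3
x5 ∨ x11 = x5
x3 ∧ x5 = x5
x3 ∨ x5 = x3
x5 ∨ x13 = x3
x3 ∨ x22 = x3
x13 ∧ x15 = x20
x20 ∨ x13 = x13
x3 ∨ x13 = x3
x3 ∧ x3 = x3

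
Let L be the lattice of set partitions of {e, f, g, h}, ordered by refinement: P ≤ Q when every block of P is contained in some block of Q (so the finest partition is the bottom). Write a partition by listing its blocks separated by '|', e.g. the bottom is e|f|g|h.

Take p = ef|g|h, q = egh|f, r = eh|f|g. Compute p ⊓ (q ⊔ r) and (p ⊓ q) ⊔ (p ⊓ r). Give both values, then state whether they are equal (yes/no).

q ⊔ r = egh|f, so p ⊓ (q ⊔ r) = ef|g|h ⊓ egh|f = e|f|g|h.
p ⊓ q = e|f|g|h and p ⊓ r = e|f|g|h, so (p ⊓ q) ⊔ (p ⊓ r) = e|f|g|h ⊔ e|f|g|h = e|f|g|h.
Equal: yes.

e|f|g|h; e|f|g|h; yes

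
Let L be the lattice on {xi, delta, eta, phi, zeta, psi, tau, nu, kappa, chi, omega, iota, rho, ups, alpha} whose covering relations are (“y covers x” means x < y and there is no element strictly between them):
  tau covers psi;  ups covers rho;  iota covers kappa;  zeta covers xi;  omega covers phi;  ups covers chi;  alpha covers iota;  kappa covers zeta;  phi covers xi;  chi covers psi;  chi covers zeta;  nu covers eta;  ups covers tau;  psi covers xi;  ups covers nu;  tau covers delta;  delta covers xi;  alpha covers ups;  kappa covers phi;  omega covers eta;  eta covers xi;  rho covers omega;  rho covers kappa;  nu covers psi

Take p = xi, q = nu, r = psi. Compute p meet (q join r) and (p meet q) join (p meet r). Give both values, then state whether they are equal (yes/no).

xi; xi; yes

q join r = nu, so p meet (q join r) = xi meet nu = xi.
p meet q = xi and p meet r = xi, so (p meet q) join (p meet r) = xi join xi = xi.
Equal: yes.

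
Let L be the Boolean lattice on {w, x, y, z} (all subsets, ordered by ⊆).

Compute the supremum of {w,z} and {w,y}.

Under ⊆, join is union: {w,z} ∪ {w,y} = {w,y,z}.

{w,y,z}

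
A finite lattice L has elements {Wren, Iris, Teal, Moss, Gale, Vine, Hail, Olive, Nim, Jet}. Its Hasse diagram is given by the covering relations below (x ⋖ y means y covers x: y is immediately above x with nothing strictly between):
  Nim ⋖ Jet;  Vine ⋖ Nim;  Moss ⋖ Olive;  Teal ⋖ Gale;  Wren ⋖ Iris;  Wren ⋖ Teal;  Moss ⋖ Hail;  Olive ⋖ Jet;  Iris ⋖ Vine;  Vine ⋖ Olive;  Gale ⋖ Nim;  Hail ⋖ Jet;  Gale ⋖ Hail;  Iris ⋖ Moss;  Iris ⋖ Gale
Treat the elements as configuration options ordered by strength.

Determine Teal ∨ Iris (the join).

Common upper bounds of {Teal, Iris}: Gale, Hail, Jet, Nim.
The least among these is Gale.

Gale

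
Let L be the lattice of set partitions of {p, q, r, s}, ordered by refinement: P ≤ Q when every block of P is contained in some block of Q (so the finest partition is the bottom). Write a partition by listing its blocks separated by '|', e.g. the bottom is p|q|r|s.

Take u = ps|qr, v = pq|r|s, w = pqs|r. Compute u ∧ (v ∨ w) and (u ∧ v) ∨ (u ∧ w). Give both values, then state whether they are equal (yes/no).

v ∨ w = pqs|r, so u ∧ (v ∨ w) = ps|qr ∧ pqs|r = ps|q|r.
u ∧ v = p|q|r|s and u ∧ w = ps|q|r, so (u ∧ v) ∨ (u ∧ w) = p|q|r|s ∨ ps|q|r = ps|q|r.
Equal: yes.

ps|q|r; ps|q|r; yes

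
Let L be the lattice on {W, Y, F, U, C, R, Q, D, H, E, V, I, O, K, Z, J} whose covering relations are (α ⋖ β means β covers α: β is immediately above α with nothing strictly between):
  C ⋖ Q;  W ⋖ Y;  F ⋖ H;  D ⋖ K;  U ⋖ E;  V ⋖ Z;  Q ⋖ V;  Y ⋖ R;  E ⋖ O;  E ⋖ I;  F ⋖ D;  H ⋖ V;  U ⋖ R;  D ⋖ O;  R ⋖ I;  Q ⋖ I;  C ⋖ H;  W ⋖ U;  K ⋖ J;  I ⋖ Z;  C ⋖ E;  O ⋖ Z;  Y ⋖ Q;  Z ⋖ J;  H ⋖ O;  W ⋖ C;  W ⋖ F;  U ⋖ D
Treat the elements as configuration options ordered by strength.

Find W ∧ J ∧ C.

Common lower bounds of {W, J, C}: W.
The greatest among these is W.

W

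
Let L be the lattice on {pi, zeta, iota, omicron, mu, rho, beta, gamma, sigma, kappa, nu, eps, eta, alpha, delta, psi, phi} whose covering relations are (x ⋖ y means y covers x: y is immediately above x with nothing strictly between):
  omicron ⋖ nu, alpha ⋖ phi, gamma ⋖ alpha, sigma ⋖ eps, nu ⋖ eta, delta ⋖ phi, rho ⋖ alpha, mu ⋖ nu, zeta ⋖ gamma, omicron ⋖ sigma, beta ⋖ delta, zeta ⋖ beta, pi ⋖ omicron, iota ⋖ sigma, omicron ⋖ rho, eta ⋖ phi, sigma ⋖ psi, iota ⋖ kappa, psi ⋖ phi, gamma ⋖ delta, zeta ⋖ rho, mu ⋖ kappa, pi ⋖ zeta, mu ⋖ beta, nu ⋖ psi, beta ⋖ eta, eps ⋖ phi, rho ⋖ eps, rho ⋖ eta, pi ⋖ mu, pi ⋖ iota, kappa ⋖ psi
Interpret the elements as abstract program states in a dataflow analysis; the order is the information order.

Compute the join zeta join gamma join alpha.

alpha

Common upper bounds of {zeta, gamma, alpha}: alpha, phi.
The least among these is alpha.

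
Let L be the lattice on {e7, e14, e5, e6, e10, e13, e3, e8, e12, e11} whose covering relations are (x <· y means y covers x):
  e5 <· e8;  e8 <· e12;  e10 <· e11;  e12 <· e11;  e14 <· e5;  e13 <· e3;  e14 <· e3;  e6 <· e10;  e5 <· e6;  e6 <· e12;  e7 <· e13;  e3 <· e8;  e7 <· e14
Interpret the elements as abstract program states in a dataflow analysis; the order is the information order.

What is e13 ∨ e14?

Common upper bounds of {e13, e14}: e11, e12, e3, e8.
The least among these is e3.

e3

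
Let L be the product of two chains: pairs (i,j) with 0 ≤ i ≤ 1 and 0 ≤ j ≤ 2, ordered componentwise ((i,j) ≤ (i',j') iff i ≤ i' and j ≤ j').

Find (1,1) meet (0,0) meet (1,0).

In a product of chains, the meet is componentwise min, giving (0,0).

(0,0)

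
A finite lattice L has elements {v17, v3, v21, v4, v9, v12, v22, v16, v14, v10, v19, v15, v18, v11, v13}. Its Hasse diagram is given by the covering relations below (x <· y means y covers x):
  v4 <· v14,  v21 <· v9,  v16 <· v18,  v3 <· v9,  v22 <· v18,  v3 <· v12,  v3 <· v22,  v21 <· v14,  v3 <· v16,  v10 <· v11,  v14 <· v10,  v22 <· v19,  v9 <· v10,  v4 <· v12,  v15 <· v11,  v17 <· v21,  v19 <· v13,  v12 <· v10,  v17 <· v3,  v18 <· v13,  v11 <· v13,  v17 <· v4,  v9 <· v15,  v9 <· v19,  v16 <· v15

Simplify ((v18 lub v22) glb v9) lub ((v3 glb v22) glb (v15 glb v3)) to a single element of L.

v3

v18 ∨ v22 = v18
v18 ∧ v9 = v3
v3 ∧ v22 = v3
v15 ∧ v3 = v3
v3 ∧ v3 = v3
v3 ∨ v3 = v3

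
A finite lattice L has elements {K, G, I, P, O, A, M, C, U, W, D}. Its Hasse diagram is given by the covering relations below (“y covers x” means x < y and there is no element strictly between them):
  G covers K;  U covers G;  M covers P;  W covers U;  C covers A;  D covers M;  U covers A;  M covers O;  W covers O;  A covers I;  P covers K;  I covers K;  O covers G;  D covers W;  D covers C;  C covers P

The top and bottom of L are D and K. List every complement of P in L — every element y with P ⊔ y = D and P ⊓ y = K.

Need y with P ∨ y = D and P ∧ y = K.
Checking each element gives: U, W.

U, W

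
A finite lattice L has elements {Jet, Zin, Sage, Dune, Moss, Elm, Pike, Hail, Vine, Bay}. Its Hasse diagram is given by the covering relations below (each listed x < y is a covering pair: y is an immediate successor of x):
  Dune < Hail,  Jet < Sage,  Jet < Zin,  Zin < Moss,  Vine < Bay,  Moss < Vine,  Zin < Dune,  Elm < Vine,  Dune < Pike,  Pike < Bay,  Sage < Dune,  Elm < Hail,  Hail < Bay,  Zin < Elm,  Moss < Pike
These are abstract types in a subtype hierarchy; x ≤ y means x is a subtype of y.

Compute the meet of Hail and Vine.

Common lower bounds of {Hail, Vine}: Elm, Jet, Zin.
The greatest among these is Elm.

Elm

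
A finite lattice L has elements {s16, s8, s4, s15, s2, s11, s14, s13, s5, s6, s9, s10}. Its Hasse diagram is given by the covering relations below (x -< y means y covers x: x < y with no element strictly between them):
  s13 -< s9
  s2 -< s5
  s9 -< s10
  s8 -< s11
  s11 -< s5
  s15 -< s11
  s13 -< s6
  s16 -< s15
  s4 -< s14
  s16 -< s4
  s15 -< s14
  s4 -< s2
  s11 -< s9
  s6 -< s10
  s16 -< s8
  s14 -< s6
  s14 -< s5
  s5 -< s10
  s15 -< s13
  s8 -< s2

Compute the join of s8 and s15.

Common upper bounds of {s8, s15}: s10, s11, s5, s9.
The least among these is s11.

s11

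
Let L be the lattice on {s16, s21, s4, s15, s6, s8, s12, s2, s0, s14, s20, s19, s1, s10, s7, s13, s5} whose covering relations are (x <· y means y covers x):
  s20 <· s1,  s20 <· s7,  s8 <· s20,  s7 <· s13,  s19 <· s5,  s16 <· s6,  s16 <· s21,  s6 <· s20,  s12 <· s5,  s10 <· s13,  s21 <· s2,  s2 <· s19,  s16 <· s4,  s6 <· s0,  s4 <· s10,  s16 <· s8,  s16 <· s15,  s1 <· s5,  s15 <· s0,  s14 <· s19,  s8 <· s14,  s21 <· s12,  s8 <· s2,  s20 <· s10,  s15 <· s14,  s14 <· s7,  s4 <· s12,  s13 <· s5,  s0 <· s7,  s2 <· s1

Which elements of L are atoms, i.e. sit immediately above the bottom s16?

s15, s21, s4, s6, s8

The atoms are exactly the elements that cover s16: s15, s21, s4, s6, s8.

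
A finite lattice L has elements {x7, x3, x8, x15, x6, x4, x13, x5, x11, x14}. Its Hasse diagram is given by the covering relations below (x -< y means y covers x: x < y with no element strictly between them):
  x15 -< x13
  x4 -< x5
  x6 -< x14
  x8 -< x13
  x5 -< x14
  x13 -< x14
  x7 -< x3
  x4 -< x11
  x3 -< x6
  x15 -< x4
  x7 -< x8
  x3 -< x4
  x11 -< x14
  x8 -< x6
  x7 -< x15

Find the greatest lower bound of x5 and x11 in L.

x4

Common lower bounds of {x5, x11}: x15, x3, x4, x7.
The greatest among these is x4.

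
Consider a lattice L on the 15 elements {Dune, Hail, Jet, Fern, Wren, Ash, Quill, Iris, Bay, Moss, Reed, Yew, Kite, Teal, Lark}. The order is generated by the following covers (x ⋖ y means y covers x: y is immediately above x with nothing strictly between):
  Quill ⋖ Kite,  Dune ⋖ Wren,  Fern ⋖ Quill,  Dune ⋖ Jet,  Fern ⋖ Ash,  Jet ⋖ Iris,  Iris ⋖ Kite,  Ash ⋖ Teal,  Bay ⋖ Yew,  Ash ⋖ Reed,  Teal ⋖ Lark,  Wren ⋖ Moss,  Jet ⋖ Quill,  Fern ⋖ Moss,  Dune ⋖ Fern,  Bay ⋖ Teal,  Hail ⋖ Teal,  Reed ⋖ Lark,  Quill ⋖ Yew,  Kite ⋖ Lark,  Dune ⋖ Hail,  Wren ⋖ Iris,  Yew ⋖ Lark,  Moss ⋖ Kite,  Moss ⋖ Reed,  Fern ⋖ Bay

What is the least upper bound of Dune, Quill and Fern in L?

Common upper bounds of {Dune, Quill, Fern}: Kite, Lark, Quill, Yew.
The least among these is Quill.

Quill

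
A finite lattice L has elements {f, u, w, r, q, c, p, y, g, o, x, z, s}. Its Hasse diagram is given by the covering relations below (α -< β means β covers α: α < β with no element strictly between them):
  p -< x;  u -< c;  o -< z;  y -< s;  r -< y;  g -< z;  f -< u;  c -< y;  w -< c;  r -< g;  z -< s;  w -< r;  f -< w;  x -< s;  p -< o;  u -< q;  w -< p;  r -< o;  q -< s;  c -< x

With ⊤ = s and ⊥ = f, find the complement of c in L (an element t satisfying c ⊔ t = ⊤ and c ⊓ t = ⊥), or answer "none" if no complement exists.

For every candidate t, either c ∨ t ≠ s or c ∧ t ≠ f; no complement exists.

none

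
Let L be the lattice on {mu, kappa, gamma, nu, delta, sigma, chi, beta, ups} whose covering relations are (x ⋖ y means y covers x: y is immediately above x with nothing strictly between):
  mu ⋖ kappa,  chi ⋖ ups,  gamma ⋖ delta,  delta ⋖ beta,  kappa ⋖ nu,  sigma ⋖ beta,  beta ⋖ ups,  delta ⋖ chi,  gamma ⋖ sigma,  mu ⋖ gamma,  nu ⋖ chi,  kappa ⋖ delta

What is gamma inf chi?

gamma

Common lower bounds of {gamma, chi}: gamma, mu.
The greatest among these is gamma.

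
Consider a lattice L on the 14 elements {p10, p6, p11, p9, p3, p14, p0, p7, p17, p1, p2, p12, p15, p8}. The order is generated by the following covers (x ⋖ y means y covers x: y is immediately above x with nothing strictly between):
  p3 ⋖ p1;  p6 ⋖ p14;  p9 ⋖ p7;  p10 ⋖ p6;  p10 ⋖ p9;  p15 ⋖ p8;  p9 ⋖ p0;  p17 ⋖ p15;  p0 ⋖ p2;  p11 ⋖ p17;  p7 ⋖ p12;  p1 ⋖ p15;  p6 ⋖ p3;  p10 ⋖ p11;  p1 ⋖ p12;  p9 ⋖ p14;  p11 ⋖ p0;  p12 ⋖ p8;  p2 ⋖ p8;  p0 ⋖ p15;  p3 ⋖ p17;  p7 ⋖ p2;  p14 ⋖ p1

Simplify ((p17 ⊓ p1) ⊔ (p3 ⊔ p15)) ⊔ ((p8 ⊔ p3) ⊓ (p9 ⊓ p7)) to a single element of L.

p17 ∧ p1 = p3
p3 ∨ p15 = p15
p3 ∨ p15 = p15
p8 ∨ p3 = p8
p9 ∧ p7 = p9
p8 ∧ p9 = p9
p15 ∨ p9 = p15

p15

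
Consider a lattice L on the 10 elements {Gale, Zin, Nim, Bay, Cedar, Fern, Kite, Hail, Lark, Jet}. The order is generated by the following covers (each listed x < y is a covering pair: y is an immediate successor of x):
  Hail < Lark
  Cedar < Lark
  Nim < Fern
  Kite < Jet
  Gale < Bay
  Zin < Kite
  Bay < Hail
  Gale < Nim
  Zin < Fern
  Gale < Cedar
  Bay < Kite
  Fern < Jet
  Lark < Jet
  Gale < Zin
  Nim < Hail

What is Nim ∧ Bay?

Gale

Common lower bounds of {Nim, Bay}: Gale.
The greatest among these is Gale.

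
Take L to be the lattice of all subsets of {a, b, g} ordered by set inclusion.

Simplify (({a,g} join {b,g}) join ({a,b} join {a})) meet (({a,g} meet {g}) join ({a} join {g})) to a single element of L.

{a,g}

{a,g} ∨ {b,g} = {a,b,g}
{a,b} ∨ {a} = {a,b}
{a,b,g} ∨ {a,b} = {a,b,g}
{a,g} ∧ {g} = {g}
{a} ∨ {g} = {a,g}
{g} ∨ {a,g} = {a,g}
{a,b,g} ∧ {a,g} = {a,g}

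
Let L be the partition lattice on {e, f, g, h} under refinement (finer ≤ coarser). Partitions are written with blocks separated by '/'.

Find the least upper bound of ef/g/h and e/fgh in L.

Common upper bounds of {ef/g/h, e/fgh}: efgh.
The least among these is efgh.

efgh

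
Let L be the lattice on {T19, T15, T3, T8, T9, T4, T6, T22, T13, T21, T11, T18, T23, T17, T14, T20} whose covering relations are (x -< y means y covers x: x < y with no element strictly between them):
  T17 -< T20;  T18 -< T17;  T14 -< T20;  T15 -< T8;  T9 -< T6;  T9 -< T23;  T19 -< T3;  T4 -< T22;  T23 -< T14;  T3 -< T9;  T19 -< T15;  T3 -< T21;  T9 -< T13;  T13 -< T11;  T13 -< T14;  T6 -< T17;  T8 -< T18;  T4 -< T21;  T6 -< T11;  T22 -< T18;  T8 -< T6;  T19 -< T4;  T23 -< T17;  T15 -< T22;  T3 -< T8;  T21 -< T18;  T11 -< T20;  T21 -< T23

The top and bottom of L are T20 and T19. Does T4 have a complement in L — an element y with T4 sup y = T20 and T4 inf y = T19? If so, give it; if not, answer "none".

T11

Need y with T4 ∨ y = T20 and T4 ∧ y = T19.
Checking each element gives: T11.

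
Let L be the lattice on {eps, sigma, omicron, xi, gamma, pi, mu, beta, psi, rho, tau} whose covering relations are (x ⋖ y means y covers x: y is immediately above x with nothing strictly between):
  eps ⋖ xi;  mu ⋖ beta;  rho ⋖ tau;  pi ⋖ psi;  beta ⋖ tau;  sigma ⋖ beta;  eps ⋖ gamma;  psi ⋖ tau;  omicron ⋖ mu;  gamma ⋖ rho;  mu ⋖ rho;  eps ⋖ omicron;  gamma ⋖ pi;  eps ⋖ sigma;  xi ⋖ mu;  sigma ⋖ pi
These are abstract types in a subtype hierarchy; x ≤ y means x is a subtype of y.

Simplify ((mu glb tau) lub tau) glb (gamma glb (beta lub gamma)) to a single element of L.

gamma

mu ∧ tau = mu
mu ∨ tau = tau
beta ∨ gamma = tau
gamma ∧ tau = gamma
tau ∧ gamma = gamma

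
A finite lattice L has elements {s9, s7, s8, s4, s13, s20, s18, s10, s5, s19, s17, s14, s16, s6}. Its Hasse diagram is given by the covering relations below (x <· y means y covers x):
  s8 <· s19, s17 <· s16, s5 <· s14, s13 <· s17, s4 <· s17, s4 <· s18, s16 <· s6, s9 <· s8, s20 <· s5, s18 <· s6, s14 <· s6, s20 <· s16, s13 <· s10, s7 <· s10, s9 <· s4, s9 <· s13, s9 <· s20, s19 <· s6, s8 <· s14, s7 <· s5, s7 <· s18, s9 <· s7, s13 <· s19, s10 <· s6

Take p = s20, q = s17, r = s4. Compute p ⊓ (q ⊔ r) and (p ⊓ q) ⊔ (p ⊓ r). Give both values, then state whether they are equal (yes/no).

s9; s9; yes

q ⊔ r = s17, so p ⊓ (q ⊔ r) = s20 ⊓ s17 = s9.
p ⊓ q = s9 and p ⊓ r = s9, so (p ⊓ q) ⊔ (p ⊓ r) = s9 ⊔ s9 = s9.
Equal: yes.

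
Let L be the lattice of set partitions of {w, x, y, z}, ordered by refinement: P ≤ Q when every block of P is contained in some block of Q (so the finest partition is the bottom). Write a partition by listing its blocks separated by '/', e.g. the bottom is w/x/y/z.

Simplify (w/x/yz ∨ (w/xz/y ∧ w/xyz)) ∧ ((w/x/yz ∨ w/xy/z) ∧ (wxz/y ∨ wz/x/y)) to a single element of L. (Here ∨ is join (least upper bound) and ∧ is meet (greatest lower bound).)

w/xz/y ∧ w/xyz = w/xz/y
w/x/yz ∨ w/xz/y = w/xyz
w/x/yz ∨ w/xy/z = w/xyz
wxz/y ∨ wz/x/y = wxz/y
w/xyz ∧ wxz/y = w/xz/y
w/xyz ∧ w/xz/y = w/xz/y

w/xz/y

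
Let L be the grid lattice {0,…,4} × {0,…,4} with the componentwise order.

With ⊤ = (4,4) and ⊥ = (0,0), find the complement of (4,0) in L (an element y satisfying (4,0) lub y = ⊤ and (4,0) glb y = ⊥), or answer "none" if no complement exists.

(0,4)

Need y with (4,0) ∨ y = (4,4) and (4,0) ∧ y = (0,0).
Checking each element gives: (0,4).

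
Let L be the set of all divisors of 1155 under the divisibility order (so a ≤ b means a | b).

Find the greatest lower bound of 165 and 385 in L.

In the divisibility order, the meet is the greatest common divisor: gcd(165, 385) = 55.

55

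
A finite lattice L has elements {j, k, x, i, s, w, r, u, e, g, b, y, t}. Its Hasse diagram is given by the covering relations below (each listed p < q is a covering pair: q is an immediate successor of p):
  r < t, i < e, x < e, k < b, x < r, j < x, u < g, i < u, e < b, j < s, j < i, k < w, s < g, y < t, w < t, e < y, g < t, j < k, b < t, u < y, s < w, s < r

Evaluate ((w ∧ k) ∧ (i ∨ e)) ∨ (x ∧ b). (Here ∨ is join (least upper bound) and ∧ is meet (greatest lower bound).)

w ∧ k = k
i ∨ e = e
k ∧ e = j
x ∧ b = x
j ∨ x = x

x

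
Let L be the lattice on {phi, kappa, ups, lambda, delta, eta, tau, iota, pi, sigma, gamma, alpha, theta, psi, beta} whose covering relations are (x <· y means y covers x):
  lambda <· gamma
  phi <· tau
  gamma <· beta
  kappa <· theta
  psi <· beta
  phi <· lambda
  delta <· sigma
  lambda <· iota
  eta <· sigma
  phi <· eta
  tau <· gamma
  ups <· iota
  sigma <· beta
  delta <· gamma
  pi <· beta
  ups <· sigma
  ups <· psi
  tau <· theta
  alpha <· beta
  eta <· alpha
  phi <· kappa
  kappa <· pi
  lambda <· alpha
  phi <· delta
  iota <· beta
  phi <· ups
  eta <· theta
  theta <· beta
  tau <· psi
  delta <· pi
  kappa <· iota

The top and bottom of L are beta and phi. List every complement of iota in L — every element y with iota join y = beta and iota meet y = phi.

Need y with iota ∨ y = beta and iota ∧ y = phi.
Checking each element gives: delta, eta, tau.

delta, eta, tau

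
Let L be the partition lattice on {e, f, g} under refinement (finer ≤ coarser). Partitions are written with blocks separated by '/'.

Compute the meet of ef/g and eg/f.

e/f/g

Common lower bounds of {ef/g, eg/f}: e/f/g.
The greatest among these is e/f/g.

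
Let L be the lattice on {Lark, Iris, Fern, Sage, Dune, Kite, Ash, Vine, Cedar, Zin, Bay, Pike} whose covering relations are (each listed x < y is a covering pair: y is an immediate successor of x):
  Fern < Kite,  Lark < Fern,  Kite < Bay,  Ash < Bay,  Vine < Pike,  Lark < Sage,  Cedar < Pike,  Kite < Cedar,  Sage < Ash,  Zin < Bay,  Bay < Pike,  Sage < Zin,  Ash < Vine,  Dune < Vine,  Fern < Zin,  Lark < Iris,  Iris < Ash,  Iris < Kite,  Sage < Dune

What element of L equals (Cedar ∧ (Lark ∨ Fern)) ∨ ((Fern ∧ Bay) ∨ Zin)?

Lark ∨ Fern = Fern
Cedar ∧ Fern = Fern
Fern ∧ Bay = Fern
Fern ∨ Zin = Zin
Fern ∨ Zin = Zin

Zin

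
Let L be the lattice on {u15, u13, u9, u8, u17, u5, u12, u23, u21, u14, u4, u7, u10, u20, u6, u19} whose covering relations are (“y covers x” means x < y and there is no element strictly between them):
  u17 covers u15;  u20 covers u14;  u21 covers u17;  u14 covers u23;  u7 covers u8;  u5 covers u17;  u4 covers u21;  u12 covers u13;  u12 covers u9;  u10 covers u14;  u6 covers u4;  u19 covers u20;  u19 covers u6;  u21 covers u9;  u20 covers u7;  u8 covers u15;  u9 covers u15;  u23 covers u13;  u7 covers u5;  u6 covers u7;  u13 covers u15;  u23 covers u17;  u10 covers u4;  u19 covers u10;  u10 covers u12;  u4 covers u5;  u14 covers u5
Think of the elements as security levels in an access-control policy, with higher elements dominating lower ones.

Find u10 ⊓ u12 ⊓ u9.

u9

Common lower bounds of {u10, u12, u9}: u15, u9.
The greatest among these is u9.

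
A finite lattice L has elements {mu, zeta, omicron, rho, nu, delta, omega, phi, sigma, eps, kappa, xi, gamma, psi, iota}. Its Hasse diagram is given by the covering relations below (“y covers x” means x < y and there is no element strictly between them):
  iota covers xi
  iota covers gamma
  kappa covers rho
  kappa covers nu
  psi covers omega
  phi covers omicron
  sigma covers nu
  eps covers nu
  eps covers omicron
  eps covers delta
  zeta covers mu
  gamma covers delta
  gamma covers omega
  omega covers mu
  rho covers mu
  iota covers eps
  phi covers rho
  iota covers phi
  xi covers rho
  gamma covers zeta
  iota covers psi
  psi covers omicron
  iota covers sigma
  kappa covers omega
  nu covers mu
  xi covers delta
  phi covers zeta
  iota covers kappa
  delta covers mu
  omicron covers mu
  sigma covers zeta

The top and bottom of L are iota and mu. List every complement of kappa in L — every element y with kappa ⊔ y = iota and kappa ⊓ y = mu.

Need y with kappa ∨ y = iota and kappa ∧ y = mu.
Checking each element gives: delta, omicron, zeta.

delta, omicron, zeta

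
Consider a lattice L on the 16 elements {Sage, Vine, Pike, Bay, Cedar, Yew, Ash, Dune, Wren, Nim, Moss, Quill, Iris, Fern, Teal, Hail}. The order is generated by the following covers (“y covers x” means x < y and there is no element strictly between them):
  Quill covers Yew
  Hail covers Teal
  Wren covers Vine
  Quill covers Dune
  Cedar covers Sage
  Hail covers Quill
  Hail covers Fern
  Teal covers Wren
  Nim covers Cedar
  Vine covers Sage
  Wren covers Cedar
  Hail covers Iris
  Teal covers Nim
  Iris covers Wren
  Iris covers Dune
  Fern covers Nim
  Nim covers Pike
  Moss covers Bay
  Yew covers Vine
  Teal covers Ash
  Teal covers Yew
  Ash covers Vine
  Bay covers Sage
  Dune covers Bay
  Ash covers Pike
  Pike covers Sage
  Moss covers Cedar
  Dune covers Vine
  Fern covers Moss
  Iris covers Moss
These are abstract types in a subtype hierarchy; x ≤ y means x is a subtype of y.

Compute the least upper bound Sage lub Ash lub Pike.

Ash

Common upper bounds of {Sage, Ash, Pike}: Ash, Hail, Teal.
The least among these is Ash.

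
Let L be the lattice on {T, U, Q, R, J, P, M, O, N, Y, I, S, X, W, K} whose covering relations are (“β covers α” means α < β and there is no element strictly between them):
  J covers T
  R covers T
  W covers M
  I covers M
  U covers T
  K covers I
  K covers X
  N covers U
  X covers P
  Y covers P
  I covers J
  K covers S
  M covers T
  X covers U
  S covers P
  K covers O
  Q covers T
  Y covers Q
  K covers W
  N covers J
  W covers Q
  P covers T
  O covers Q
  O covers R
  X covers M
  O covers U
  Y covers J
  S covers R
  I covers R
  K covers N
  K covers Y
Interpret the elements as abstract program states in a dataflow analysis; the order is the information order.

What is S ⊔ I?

Common upper bounds of {S, I}: K.
The least among these is K.

K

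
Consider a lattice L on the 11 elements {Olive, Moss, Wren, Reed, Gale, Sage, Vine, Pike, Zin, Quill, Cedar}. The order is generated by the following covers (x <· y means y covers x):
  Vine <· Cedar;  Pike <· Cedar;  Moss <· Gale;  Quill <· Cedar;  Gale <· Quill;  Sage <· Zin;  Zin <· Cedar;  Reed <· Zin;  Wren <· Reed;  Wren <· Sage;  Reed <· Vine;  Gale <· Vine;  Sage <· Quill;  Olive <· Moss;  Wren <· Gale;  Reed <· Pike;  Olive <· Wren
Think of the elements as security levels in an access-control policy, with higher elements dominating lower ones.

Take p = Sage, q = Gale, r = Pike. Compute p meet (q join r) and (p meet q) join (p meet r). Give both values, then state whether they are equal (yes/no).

q join r = Cedar, so p meet (q join r) = Sage meet Cedar = Sage.
p meet q = Wren and p meet r = Wren, so (p meet q) join (p meet r) = Wren join Wren = Wren.
Equal: no.

Sage; Wren; no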